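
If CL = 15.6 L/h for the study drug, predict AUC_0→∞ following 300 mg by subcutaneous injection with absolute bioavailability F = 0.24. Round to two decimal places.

AUC = 4.62 mg/L·h

AUC_0→∞ = F × Dose / CL
        = 0.24 × 300 / 15.6 = 4.61538 mg/L·h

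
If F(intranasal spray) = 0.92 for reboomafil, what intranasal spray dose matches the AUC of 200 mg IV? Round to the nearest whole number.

D_intranasal = 217 mg

For equal systemic exposure: F × D_ev = D_iv
D_ev = D_iv / F = 200 / 0.92 = 217.391 mg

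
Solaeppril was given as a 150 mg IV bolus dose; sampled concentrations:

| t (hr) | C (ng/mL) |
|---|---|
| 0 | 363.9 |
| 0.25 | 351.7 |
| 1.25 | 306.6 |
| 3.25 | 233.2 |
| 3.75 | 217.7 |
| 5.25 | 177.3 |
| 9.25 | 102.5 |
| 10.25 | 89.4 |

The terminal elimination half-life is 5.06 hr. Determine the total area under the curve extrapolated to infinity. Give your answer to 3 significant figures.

Trapezoidal AUC_0→10.25:
  [0→0.25]: (363.9+351.7)/2 × 0.25 = 89.45
  [0.25→1.25]: (351.7+306.6)/2 × 1 = 329.15
  [1.25→3.25]: (306.6+233.2)/2 × 2 = 539.8
  [3.25→3.75]: (233.2+217.7)/2 × 0.5 = 112.725
  [3.75→5.25]: (217.7+177.3)/2 × 1.5 = 296.25
  [5.25→9.25]: (177.3+102.5)/2 × 4 = 559.6
  [9.25→10.25]: (102.5+89.4)/2 × 1 = 95.95
  Sum = 2022.925 ng/mL·hr
k_e = ln2 / t½ = 0.693147 / 5.06 = 0.1370 hr^-1
Extrapolated tail: C_last / k_e = 89.4 / 0.137 = 652.555
AUC_0→∞ = 2022.925 + 652.555 = 2675.48 ng/mL·hr

AUC = 2680 ng/mL·hr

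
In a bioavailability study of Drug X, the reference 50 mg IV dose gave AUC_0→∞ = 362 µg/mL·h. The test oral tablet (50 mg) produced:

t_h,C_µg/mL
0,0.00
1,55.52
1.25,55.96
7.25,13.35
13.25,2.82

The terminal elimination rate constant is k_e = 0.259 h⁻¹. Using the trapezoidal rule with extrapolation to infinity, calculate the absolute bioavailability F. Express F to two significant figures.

F = 0.85

Trapezoidal AUC_0→13.25 (oral tablet):
  [0→1]: (0.00+55.52)/2 × 1 = 27.76
  [1→1.25]: (55.52+55.96)/2 × 0.25 = 13.935
  [1.25→7.25]: (55.96+13.35)/2 × 6 = 207.93
  [7.25→13.25]: (13.35+2.82)/2 × 6 = 48.51
  Sum = 298.135 µg/mL·h
Tail: C_last/k_e = 2.82/0.259 = 10.888
AUC_0→∞ (oral tablet) = 298.135 + 10.888 = 309.023 µg/mL·h
F = (AUC_ev/D_ev)/(AUC_iv/D_iv) = (309.023/50)/(362/50) = 6.18046/7.24 = 0.8537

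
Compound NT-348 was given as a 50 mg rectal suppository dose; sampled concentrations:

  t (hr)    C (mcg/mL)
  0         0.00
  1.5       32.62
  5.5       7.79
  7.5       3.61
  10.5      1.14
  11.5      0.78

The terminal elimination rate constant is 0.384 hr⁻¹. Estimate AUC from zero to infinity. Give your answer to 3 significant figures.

AUC = 127 mcg/mL·hr

Trapezoidal AUC_0→11.5:
  [0→1.5]: (0.00+32.62)/2 × 1.5 = 24.465
  [1.5→5.5]: (32.62+7.79)/2 × 4 = 80.82
  [5.5→7.5]: (7.79+3.61)/2 × 2 = 11.4
  [7.5→10.5]: (3.61+1.14)/2 × 3 = 7.125
  [10.5→11.5]: (1.14+0.78)/2 × 1 = 0.96
  Sum = 124.77 mcg/mL·hr
Extrapolated tail: C_last / k_e = 0.78 / 0.384 = 2.031
AUC_0→∞ = 124.77 + 2.031 = 126.801 mcg/mL·hr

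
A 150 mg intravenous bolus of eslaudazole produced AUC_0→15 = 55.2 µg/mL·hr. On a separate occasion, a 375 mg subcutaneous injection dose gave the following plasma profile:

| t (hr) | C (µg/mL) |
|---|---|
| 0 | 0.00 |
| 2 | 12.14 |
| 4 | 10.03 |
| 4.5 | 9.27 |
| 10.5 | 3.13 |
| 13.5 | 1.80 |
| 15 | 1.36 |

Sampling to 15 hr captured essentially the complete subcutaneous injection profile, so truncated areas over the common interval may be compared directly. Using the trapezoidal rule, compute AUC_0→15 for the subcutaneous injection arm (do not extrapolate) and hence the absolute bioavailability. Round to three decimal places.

Trapezoidal AUC_0→15 (subcutaneous injection):
  [0→2]: (0.00+12.14)/2 × 2 = 12.14
  [2→4]: (12.14+10.03)/2 × 2 = 22.17
  [4→4.5]: (10.03+9.27)/2 × 0.5 = 4.825
  [4.5→10.5]: (9.27+3.13)/2 × 6 = 37.2
  [10.5→13.5]: (3.13+1.80)/2 × 3 = 7.395
  [13.5→15]: (1.80+1.36)/2 × 1.5 = 2.37
  Sum = 86.1 µg/mL·hr
F = (AUC_ev/D_ev)/(AUC_iv/D_iv) = (86.1/375)/(55.2/150) = 0.2296/0.368 = 0.6239

F = 0.624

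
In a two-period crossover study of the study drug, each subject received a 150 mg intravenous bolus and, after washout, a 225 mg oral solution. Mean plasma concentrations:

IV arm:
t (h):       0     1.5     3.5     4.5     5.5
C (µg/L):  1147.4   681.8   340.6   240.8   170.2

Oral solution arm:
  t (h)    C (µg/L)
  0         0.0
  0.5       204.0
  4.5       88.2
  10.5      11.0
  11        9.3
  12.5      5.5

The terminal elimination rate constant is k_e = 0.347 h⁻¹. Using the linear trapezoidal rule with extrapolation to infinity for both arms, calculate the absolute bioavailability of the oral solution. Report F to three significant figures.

F = 0.190

Trapezoidal AUC_0→5.5 (IV):
  [0→1.5]: (1147.4+681.8)/2 × 1.5 = 1371.9
  [1.5→3.5]: (681.8+340.6)/2 × 2 = 1022.4
  [3.5→4.5]: (340.6+240.8)/2 × 1 = 290.7
  [4.5→5.5]: (240.8+170.2)/2 × 1 = 205.5
  Sum = 2890.5 µg/L·h
IV tail: 170.2/0.347 = 490.490; AUC_iv,0→∞ = 2890.5 + 490.490 = 3380.99 µg/L·h
Trapezoidal AUC_0→12.5 (oral solution):
  [0→0.5]: (0.0+204.0)/2 × 0.5 = 51.0
  [0.5→4.5]: (204.0+88.2)/2 × 4 = 584.4
  [4.5→10.5]: (88.2+11.0)/2 × 6 = 297.6
  [10.5→11]: (11.0+9.3)/2 × 0.5 = 5.075
  [11→12.5]: (9.3+5.5)/2 × 1.5 = 11.1
  Sum = 949.175 µg/L·h
oral solution tail: 5.5/0.347 = 15.850; AUC_ev,0→∞ = 949.175 + 15.850 = 965.025 µg/L·h
F = (AUC_ev/D_ev)/(AUC_iv/D_iv) = (965.025/225)/(3380.99/150) = 4.289/22.5399 = 0.1903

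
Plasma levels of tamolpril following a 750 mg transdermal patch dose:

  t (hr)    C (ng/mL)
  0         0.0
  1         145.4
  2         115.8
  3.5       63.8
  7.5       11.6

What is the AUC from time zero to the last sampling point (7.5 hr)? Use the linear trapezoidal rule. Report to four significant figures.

Trapezoidal AUC_0→7.5:
  [0→1]: (0.0+145.4)/2 × 1 = 72.7
  [1→2]: (145.4+115.8)/2 × 1 = 130.6
  [2→3.5]: (115.8+63.8)/2 × 1.5 = 134.7
  [3.5→7.5]: (63.8+11.6)/2 × 4 = 150.8
  Sum = 488.8 ng/mL·hr

AUC = 488.8 ng/mL·hr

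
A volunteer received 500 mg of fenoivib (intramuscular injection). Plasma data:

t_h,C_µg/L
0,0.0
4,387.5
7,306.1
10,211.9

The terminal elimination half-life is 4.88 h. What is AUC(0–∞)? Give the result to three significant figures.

Trapezoidal AUC_0→10:
  [0→4]: (0.0+387.5)/2 × 4 = 775.0
  [4→7]: (387.5+306.1)/2 × 3 = 1040.4
  [7→10]: (306.1+211.9)/2 × 3 = 777.0
  Sum = 2592.4 µg/L·h
k_e = ln2 / t½ = 0.693147 / 4.88 = 0.1420 h^-1
Extrapolated tail: C_last / k_e = 211.9 / 0.142 = 1492.254
AUC_0→∞ = 2592.4 + 1492.254 = 4084.654 µg/L·h

AUC = 4080 µg/L·h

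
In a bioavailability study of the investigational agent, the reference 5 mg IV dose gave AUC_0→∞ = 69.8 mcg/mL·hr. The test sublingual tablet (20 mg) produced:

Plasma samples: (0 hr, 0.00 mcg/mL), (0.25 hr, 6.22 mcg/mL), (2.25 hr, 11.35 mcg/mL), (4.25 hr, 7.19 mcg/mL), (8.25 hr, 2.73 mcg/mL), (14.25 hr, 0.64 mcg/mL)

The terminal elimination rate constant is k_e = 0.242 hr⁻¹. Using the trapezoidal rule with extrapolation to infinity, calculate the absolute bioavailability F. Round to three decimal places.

F = 0.249

Trapezoidal AUC_0→14.25 (sublingual tablet):
  [0→0.25]: (0.00+6.22)/2 × 0.25 = 0.7775
  [0.25→2.25]: (6.22+11.35)/2 × 2 = 17.57
  [2.25→4.25]: (11.35+7.19)/2 × 2 = 18.54
  [4.25→8.25]: (7.19+2.73)/2 × 4 = 19.84
  [8.25→14.25]: (2.73+0.64)/2 × 6 = 10.11
  Sum = 66.8375 mcg/mL·hr
Tail: C_last/k_e = 0.64/0.242 = 2.645
AUC_0→∞ (sublingual tablet) = 66.8375 + 2.645 = 69.4825 mcg/mL·hr
F = (AUC_ev/D_ev)/(AUC_iv/D_iv) = (69.4825/20)/(69.8/5) = 3.474125/13.96 = 0.2489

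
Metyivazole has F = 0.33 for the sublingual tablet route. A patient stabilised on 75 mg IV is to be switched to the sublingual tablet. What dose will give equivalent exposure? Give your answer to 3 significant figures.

D_sublingual = 227 mg

For equal systemic exposure: F × D_ev = D_iv
D_ev = D_iv / F = 75 / 0.33 = 227.273 mg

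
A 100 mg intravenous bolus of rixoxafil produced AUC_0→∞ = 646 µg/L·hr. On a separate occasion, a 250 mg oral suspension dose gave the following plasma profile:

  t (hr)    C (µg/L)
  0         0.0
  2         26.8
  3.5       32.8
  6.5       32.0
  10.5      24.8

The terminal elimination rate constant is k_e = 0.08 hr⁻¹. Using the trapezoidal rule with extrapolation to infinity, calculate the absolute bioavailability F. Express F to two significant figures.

F = 0.37

Trapezoidal AUC_0→10.5 (oral suspension):
  [0→2]: (0.0+26.8)/2 × 2 = 26.8
  [2→3.5]: (26.8+32.8)/2 × 1.5 = 44.7
  [3.5→6.5]: (32.8+32.0)/2 × 3 = 97.2
  [6.5→10.5]: (32.0+24.8)/2 × 4 = 113.6
  Sum = 282.3 µg/L·hr
Tail: C_last/k_e = 24.8/0.08 = 310.000
AUC_0→∞ (oral suspension) = 282.3 + 310.000 = 592.3 µg/L·hr
F = (AUC_ev/D_ev)/(AUC_iv/D_iv) = (592.3/250)/(646/100) = 2.3692/6.46 = 0.3667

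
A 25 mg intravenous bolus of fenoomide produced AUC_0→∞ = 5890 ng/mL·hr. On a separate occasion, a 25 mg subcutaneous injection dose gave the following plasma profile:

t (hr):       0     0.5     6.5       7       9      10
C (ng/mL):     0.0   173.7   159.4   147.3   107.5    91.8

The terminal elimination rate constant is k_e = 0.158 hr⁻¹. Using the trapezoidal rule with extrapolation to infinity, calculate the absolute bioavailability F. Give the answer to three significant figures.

F = 0.349

Trapezoidal AUC_0→10 (subcutaneous injection):
  [0→0.5]: (0.0+173.7)/2 × 0.5 = 43.425
  [0.5→6.5]: (173.7+159.4)/2 × 6 = 999.3
  [6.5→7]: (159.4+147.3)/2 × 0.5 = 76.675
  [7→9]: (147.3+107.5)/2 × 2 = 254.8
  [9→10]: (107.5+91.8)/2 × 1 = 99.65
  Sum = 1473.85 ng/mL·hr
Tail: C_last/k_e = 91.8/0.158 = 581.013
AUC_0→∞ (subcutaneous injection) = 1473.85 + 581.013 = 2054.863 ng/mL·hr
F = (AUC_ev/D_ev)/(AUC_iv/D_iv) = (2054.863/25)/(5890/25) = 82.19452/235.6 = 0.3489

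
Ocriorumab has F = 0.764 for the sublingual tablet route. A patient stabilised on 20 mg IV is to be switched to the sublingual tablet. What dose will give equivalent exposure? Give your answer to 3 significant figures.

D_sublingual = 26.2 mg

For equal systemic exposure: F × D_ev = D_iv
D_ev = D_iv / F = 20 / 0.764 = 26.178 mg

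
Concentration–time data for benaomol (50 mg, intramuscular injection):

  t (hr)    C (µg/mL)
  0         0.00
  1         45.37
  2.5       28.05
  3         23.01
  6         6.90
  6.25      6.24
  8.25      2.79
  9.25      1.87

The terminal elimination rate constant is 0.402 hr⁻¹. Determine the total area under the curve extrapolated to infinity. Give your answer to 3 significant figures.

AUC = 153 µg/mL·hr

Trapezoidal AUC_0→9.25:
  [0→1]: (0.00+45.37)/2 × 1 = 22.685
  [1→2.5]: (45.37+28.05)/2 × 1.5 = 55.065
  [2.5→3]: (28.05+23.01)/2 × 0.5 = 12.765
  [3→6]: (23.01+6.90)/2 × 3 = 44.865
  [6→6.25]: (6.90+6.24)/2 × 0.25 = 1.6425
  [6.25→8.25]: (6.24+2.79)/2 × 2 = 9.03
  [8.25→9.25]: (2.79+1.87)/2 × 1 = 2.33
  Sum = 148.3825 µg/mL·hr
Extrapolated tail: C_last / k_e = 1.87 / 0.402 = 4.652
AUC_0→∞ = 148.3825 + 4.652 = 153.0345 µg/mL·hr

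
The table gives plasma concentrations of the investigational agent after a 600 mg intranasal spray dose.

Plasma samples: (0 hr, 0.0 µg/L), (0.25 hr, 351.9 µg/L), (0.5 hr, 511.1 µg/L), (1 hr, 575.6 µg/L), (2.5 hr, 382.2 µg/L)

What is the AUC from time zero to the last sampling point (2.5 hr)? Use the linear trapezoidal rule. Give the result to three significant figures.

AUC = 1140 µg/L·hr

Trapezoidal AUC_0→2.5:
  [0→0.25]: (0.0+351.9)/2 × 0.25 = 43.9875
  [0.25→0.5]: (351.9+511.1)/2 × 0.25 = 107.875
  [0.5→1]: (511.1+575.6)/2 × 0.5 = 271.675
  [1→2.5]: (575.6+382.2)/2 × 1.5 = 718.35
  Sum = 1141.8875 µg/L·hr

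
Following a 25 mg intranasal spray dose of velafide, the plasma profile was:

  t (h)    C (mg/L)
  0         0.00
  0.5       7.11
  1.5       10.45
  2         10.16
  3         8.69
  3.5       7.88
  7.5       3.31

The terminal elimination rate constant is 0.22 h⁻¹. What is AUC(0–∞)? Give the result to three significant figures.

Trapezoidal AUC_0→7.5:
  [0→0.5]: (0.00+7.11)/2 × 0.5 = 1.7775
  [0.5→1.5]: (7.11+10.45)/2 × 1 = 8.78
  [1.5→2]: (10.45+10.16)/2 × 0.5 = 5.1525
  [2→3]: (10.16+8.69)/2 × 1 = 9.425
  [3→3.5]: (8.69+7.88)/2 × 0.5 = 4.1425
  [3.5→7.5]: (7.88+3.31)/2 × 4 = 22.38
  Sum = 51.6575 mg/L·h
Extrapolated tail: C_last / k_e = 3.31 / 0.22 = 15.045
AUC_0→∞ = 51.6575 + 15.045 = 66.7025 mg/L·h

AUC = 66.7 mg/L·h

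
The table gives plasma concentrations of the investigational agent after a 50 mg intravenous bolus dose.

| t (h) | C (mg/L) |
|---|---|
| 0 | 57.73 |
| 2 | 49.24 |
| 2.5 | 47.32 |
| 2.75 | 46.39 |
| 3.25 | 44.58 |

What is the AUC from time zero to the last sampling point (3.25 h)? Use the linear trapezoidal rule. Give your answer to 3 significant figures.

Trapezoidal AUC_0→3.25:
  [0→2]: (57.73+49.24)/2 × 2 = 106.97
  [2→2.5]: (49.24+47.32)/2 × 0.5 = 24.14
  [2.5→2.75]: (47.32+46.39)/2 × 0.25 = 11.71375
  [2.75→3.25]: (46.39+44.58)/2 × 0.5 = 22.7425
  Sum = 165.56625 mg/L·h

AUC = 166 mg/L·h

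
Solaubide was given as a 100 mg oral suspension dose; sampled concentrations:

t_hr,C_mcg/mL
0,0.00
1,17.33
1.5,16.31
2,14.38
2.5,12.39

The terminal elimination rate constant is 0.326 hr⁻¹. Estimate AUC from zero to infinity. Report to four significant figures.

Trapezoidal AUC_0→2.5:
  [0→1]: (0.00+17.33)/2 × 1 = 8.665
  [1→1.5]: (17.33+16.31)/2 × 0.5 = 8.41
  [1.5→2]: (16.31+14.38)/2 × 0.5 = 7.6725
  [2→2.5]: (14.38+12.39)/2 × 0.5 = 6.6925
  Sum = 31.44 mcg/mL·hr
Extrapolated tail: C_last / k_e = 12.39 / 0.326 = 38.006
AUC_0→∞ = 31.44 + 38.006 = 69.446 mcg/mL·hr

AUC = 69.45 mcg/mL·hr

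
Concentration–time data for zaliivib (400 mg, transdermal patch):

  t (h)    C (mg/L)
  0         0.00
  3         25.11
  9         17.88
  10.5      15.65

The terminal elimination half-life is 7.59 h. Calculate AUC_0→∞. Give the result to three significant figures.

AUC = 363 mg/L·h

Trapezoidal AUC_0→10.5:
  [0→3]: (0.00+25.11)/2 × 3 = 37.665
  [3→9]: (25.11+17.88)/2 × 6 = 128.97
  [9→10.5]: (17.88+15.65)/2 × 1.5 = 25.1475
  Sum = 191.7825 mg/L·h
k_e = ln2 / t½ = 0.693147 / 7.59 = 0.0913 h^-1
Extrapolated tail: C_last / k_e = 15.65 / 0.0913 = 171.413
AUC_0→∞ = 191.7825 + 171.413 = 363.1955 mg/L·h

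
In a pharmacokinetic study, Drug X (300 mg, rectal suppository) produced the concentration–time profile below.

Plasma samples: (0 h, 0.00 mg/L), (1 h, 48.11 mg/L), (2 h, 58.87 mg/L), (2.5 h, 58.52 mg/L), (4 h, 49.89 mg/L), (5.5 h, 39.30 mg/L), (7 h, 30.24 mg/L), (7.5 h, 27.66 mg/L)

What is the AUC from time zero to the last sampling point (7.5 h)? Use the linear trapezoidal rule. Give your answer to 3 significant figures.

Trapezoidal AUC_0→7.5:
  [0→1]: (0.00+48.11)/2 × 1 = 24.055
  [1→2]: (48.11+58.87)/2 × 1 = 53.49
  [2→2.5]: (58.87+58.52)/2 × 0.5 = 29.3475
  [2.5→4]: (58.52+49.89)/2 × 1.5 = 81.3075
  [4→5.5]: (49.89+39.30)/2 × 1.5 = 66.8925
  [5.5→7]: (39.30+30.24)/2 × 1.5 = 52.155
  [7→7.5]: (30.24+27.66)/2 × 0.5 = 14.475
  Sum = 321.7225 mg/L·h

AUC = 322 mg/L·h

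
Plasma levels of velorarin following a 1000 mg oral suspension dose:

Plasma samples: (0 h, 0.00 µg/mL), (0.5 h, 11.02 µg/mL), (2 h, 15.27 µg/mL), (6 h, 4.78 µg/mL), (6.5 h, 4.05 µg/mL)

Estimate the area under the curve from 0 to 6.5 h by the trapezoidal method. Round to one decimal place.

Trapezoidal AUC_0→6.5:
  [0→0.5]: (0.00+11.02)/2 × 0.5 = 2.755
  [0.5→2]: (11.02+15.27)/2 × 1.5 = 19.7175
  [2→6]: (15.27+4.78)/2 × 4 = 40.1
  [6→6.5]: (4.78+4.05)/2 × 0.5 = 2.2075
  Sum = 64.78 µg/mL·h

AUC = 64.8 µg/mL·h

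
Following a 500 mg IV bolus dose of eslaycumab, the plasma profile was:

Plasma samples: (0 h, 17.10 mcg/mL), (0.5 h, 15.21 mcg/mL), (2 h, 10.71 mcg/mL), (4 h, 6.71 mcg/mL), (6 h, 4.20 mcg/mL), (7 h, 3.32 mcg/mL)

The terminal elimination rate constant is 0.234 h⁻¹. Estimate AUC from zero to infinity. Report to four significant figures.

AUC = 73.80 mcg/mL·h

Trapezoidal AUC_0→7:
  [0→0.5]: (17.10+15.21)/2 × 0.5 = 8.0775
  [0.5→2]: (15.21+10.71)/2 × 1.5 = 19.44
  [2→4]: (10.71+6.71)/2 × 2 = 17.42
  [4→6]: (6.71+4.20)/2 × 2 = 10.91
  [6→7]: (4.20+3.32)/2 × 1 = 3.76
  Sum = 59.6075 mcg/mL·h
Extrapolated tail: C_last / k_e = 3.32 / 0.234 = 14.188
AUC_0→∞ = 59.6075 + 14.188 = 73.7955 mcg/mL·h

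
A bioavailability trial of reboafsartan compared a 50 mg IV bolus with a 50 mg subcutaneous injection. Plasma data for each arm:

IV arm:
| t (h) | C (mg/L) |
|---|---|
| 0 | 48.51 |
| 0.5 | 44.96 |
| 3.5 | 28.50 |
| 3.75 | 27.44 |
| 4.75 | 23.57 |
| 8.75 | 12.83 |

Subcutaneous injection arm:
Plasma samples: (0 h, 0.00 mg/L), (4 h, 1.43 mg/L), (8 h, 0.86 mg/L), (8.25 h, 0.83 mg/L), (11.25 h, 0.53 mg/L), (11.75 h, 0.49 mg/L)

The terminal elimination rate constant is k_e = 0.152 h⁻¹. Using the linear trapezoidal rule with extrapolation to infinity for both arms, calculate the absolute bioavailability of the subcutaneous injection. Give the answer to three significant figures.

F = 0.0407

Trapezoidal AUC_0→8.75 (IV):
  [0→0.5]: (48.51+44.96)/2 × 0.5 = 23.3675
  [0.5→3.5]: (44.96+28.50)/2 × 3 = 110.19
  [3.5→3.75]: (28.50+27.44)/2 × 0.25 = 6.9925
  [3.75→4.75]: (27.44+23.57)/2 × 1 = 25.505
  [4.75→8.75]: (23.57+12.83)/2 × 4 = 72.8
  Sum = 238.855 mg/L·h
IV tail: 12.83/0.152 = 84.408; AUC_iv,0→∞ = 238.855 + 84.408 = 323.263 mg/L·h
Trapezoidal AUC_0→11.75 (subcutaneous injection):
  [0→4]: (0.00+1.43)/2 × 4 = 2.86
  [4→8]: (1.43+0.86)/2 × 4 = 4.58
  [8→8.25]: (0.86+0.83)/2 × 0.25 = 0.21125
  [8.25→11.25]: (0.83+0.53)/2 × 3 = 2.04
  [11.25→11.75]: (0.53+0.49)/2 × 0.5 = 0.255
  Sum = 9.94625 mg/L·h
subcutaneous injection tail: 0.49/0.152 = 3.224; AUC_ev,0→∞ = 9.94625 + 3.224 = 13.17025 mg/L·h
F = (AUC_ev/D_ev)/(AUC_iv/D_iv) = (13.17025/50)/(323.263/50) = 0.263405/6.46526 = 0.0407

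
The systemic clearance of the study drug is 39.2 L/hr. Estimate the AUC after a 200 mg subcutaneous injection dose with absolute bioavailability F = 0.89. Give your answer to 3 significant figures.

AUC = 4.54 mg/L·hr

AUC_0→∞ = F × Dose / CL
        = 0.89 × 200 / 39.2 = 4.54082 mg/L·hr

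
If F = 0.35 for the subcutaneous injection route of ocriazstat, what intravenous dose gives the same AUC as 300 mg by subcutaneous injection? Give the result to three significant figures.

Systemic exposure from an extravascular dose = F × D_ev, so the equivalent IV dose is F × D_ev.
D_iv = F × D_ev = 0.35 × 300 = 105 mg

D_iv = 105 mg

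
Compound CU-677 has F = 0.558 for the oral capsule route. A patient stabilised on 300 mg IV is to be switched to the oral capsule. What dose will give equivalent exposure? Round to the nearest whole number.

D_oral = 538 mg

For equal systemic exposure: F × D_ev = D_iv
D_ev = D_iv / F = 300 / 0.558 = 537.634 mg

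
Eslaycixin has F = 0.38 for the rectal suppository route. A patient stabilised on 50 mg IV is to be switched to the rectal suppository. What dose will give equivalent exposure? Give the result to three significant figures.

D_rectal = 132 mg

For equal systemic exposure: F × D_ev = D_iv
D_ev = D_iv / F = 50 / 0.38 = 131.579 mg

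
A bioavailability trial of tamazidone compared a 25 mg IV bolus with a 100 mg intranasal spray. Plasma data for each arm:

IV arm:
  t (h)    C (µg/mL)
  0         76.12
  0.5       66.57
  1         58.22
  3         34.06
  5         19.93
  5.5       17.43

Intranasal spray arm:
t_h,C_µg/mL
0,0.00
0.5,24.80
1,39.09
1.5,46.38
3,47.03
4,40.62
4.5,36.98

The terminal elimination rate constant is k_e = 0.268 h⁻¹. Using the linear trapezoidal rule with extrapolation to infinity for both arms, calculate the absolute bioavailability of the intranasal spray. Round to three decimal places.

Trapezoidal AUC_0→5.5 (IV):
  [0→0.5]: (76.12+66.57)/2 × 0.5 = 35.6725
  [0.5→1]: (66.57+58.22)/2 × 0.5 = 31.1975
  [1→3]: (58.22+34.06)/2 × 2 = 92.28
  [3→5]: (34.06+19.93)/2 × 2 = 53.99
  [5→5.5]: (19.93+17.43)/2 × 0.5 = 9.34
  Sum = 222.48 µg/mL·h
IV tail: 17.43/0.268 = 65.037; AUC_iv,0→∞ = 222.48 + 65.037 = 287.517 µg/mL·h
Trapezoidal AUC_0→4.5 (intranasal spray):
  [0→0.5]: (0.00+24.80)/2 × 0.5 = 6.2
  [0.5→1]: (24.80+39.09)/2 × 0.5 = 15.9725
  [1→1.5]: (39.09+46.38)/2 × 0.5 = 21.3675
  [1.5→3]: (46.38+47.03)/2 × 1.5 = 70.0575
  [3→4]: (47.03+40.62)/2 × 1 = 43.825
  [4→4.5]: (40.62+36.98)/2 × 0.5 = 19.4
  Sum = 176.8225 µg/mL·h
intranasal spray tail: 36.98/0.268 = 137.985; AUC_ev,0→∞ = 176.8225 + 137.985 = 314.8075 µg/mL·h
F = (AUC_ev/D_ev)/(AUC_iv/D_iv) = (314.8075/100)/(287.517/25) = 3.148075/11.50068 = 0.2737

F = 0.274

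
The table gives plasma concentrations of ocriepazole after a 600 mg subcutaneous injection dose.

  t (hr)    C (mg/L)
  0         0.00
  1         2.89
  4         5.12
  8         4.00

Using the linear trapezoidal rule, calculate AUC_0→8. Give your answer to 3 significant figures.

AUC = 31.7 mg/L·hr

Trapezoidal AUC_0→8:
  [0→1]: (0.00+2.89)/2 × 1 = 1.445
  [1→4]: (2.89+5.12)/2 × 3 = 12.015
  [4→8]: (5.12+4.00)/2 × 4 = 18.24
  Sum = 31.7 mg/L·hr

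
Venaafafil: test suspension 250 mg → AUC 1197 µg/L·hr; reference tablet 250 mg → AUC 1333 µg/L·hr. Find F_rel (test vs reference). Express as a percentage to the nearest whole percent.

F_rel = 90%

F_rel = (AUC_test/D_test) / (AUC_ref/D_ref)
      = (1197/250) / (1333/250)
      = 4.788 / 5.332 = 0.8980 = 89.80%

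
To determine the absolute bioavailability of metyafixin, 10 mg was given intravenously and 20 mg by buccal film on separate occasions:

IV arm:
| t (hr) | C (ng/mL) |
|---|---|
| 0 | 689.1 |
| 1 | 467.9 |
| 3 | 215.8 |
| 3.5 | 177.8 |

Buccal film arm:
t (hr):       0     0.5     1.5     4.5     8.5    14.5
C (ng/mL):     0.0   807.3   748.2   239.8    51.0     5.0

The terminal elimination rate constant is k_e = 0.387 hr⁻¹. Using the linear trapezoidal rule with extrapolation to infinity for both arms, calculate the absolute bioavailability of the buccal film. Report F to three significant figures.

Trapezoidal AUC_0→3.5 (IV):
  [0→1]: (689.1+467.9)/2 × 1 = 578.5
  [1→3]: (467.9+215.8)/2 × 2 = 683.7
  [3→3.5]: (215.8+177.8)/2 × 0.5 = 98.4
  Sum = 1360.6 ng/mL·hr
IV tail: 177.8/0.387 = 459.432; AUC_iv,0→∞ = 1360.6 + 459.432 = 1820.032 ng/mL·hr
Trapezoidal AUC_0→14.5 (buccal film):
  [0→0.5]: (0.0+807.3)/2 × 0.5 = 201.825
  [0.5→1.5]: (807.3+748.2)/2 × 1 = 777.75
  [1.5→4.5]: (748.2+239.8)/2 × 3 = 1482.0
  [4.5→8.5]: (239.8+51.0)/2 × 4 = 581.6
  [8.5→14.5]: (51.0+5.0)/2 × 6 = 168.0
  Sum = 3211.175 ng/mL·hr
buccal film tail: 5.0/0.387 = 12.920; AUC_ev,0→∞ = 3211.175 + 12.920 = 3224.095 ng/mL·hr
F = (AUC_ev/D_ev)/(AUC_iv/D_iv) = (3224.095/20)/(1820.032/10) = 161.20475/182.0032 = 0.8857

F = 0.886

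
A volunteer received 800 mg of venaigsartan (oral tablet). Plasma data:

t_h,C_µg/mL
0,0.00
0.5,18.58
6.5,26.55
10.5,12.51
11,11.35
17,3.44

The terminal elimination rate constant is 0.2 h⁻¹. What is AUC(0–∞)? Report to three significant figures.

AUC = 286 µg/mL·h

Trapezoidal AUC_0→17:
  [0→0.5]: (0.00+18.58)/2 × 0.5 = 4.645
  [0.5→6.5]: (18.58+26.55)/2 × 6 = 135.39
  [6.5→10.5]: (26.55+12.51)/2 × 4 = 78.12
  [10.5→11]: (12.51+11.35)/2 × 0.5 = 5.965
  [11→17]: (11.35+3.44)/2 × 6 = 44.37
  Sum = 268.49 µg/mL·h
Extrapolated tail: C_last / k_e = 3.44 / 0.2 = 17.200
AUC_0→∞ = 268.49 + 17.200 = 285.69 µg/mL·h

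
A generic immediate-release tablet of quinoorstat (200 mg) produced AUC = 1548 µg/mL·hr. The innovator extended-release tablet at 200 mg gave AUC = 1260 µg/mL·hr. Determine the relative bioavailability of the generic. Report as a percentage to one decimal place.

F_rel = (AUC_test/D_test) / (AUC_ref/D_ref)
      = (1548/200) / (1260/200)
      = 7.74 / 6.3 = 1.2286 = 122.86%

F_rel = 122.9%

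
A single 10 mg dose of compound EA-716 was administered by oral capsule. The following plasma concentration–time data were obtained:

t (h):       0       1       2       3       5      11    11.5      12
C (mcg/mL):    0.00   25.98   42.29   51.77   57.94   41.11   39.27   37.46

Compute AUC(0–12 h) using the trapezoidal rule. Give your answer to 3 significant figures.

AUC = 540 mcg/mL·h

Trapezoidal AUC_0→12:
  [0→1]: (0.00+25.98)/2 × 1 = 12.99
  [1→2]: (25.98+42.29)/2 × 1 = 34.135
  [2→3]: (42.29+51.77)/2 × 1 = 47.03
  [3→5]: (51.77+57.94)/2 × 2 = 109.71
  [5→11]: (57.94+41.11)/2 × 6 = 297.15
  [11→11.5]: (41.11+39.27)/2 × 0.5 = 20.095
  [11.5→12]: (39.27+37.46)/2 × 0.5 = 19.1825
  Sum = 540.2925 mcg/mL·h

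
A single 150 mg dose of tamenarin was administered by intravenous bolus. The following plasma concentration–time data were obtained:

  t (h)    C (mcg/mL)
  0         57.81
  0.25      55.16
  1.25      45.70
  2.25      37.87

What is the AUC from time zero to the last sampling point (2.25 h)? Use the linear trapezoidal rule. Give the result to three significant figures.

AUC = 106 mcg/mL·h

Trapezoidal AUC_0→2.25:
  [0→0.25]: (57.81+55.16)/2 × 0.25 = 14.12125
  [0.25→1.25]: (55.16+45.70)/2 × 1 = 50.43
  [1.25→2.25]: (45.70+37.87)/2 × 1 = 41.785
  Sum = 106.33625 mcg/mL·h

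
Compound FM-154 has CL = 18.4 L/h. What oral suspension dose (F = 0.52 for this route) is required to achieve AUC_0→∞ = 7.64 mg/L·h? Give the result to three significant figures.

Dose = 270 mg

Dose = CL × AUC_0→∞ / F
     = 18.4 × 7.64 / 0.52 = 270.338 mg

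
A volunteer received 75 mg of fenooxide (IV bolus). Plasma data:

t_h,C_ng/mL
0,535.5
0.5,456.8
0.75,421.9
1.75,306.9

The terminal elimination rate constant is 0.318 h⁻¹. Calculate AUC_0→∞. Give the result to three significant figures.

AUC = 1690 ng/mL·h

Trapezoidal AUC_0→1.75:
  [0→0.5]: (535.5+456.8)/2 × 0.5 = 248.075
  [0.5→0.75]: (456.8+421.9)/2 × 0.25 = 109.8375
  [0.75→1.75]: (421.9+306.9)/2 × 1 = 364.4
  Sum = 722.3125 ng/mL·h
Extrapolated tail: C_last / k_e = 306.9 / 0.318 = 965.094
AUC_0→∞ = 722.3125 + 965.094 = 1687.4065 ng/mL·h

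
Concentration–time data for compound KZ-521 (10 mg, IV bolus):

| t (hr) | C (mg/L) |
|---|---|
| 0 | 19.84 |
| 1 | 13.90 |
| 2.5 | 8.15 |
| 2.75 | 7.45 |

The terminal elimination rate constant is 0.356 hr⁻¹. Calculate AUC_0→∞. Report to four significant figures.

AUC = 56.28 mg/L·hr

Trapezoidal AUC_0→2.75:
  [0→1]: (19.84+13.90)/2 × 1 = 16.87
  [1→2.5]: (13.90+8.15)/2 × 1.5 = 16.5375
  [2.5→2.75]: (8.15+7.45)/2 × 0.25 = 1.95
  Sum = 35.3575 mg/L·hr
Extrapolated tail: C_last / k_e = 7.45 / 0.356 = 20.927
AUC_0→∞ = 35.3575 + 20.927 = 56.2845 mg/L·hr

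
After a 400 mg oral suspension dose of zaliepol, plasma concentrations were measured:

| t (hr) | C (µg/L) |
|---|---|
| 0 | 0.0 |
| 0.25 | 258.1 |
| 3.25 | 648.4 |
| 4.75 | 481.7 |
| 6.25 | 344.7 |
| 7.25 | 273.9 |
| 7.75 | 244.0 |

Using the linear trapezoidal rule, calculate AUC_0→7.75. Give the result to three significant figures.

AUC = 3300 µg/L·hr

Trapezoidal AUC_0→7.75:
  [0→0.25]: (0.0+258.1)/2 × 0.25 = 32.2625
  [0.25→3.25]: (258.1+648.4)/2 × 3 = 1359.75
  [3.25→4.75]: (648.4+481.7)/2 × 1.5 = 847.575
  [4.75→6.25]: (481.7+344.7)/2 × 1.5 = 619.8
  [6.25→7.25]: (344.7+273.9)/2 × 1 = 309.3
  [7.25→7.75]: (273.9+244.0)/2 × 0.5 = 129.475
  Sum = 3298.1625 µg/L·hr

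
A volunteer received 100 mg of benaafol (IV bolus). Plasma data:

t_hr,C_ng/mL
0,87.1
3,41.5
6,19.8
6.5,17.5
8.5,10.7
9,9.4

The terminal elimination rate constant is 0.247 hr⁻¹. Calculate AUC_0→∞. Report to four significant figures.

Trapezoidal AUC_0→9:
  [0→3]: (87.1+41.5)/2 × 3 = 192.9
  [3→6]: (41.5+19.8)/2 × 3 = 91.95
  [6→6.5]: (19.8+17.5)/2 × 0.5 = 9.325
  [6.5→8.5]: (17.5+10.7)/2 × 2 = 28.2
  [8.5→9]: (10.7+9.4)/2 × 0.5 = 5.025
  Sum = 327.4 ng/mL·hr
Extrapolated tail: C_last / k_e = 9.4 / 0.247 = 38.057
AUC_0→∞ = 327.4 + 38.057 = 365.457 ng/mL·hr

AUC = 365.5 ng/mL·hr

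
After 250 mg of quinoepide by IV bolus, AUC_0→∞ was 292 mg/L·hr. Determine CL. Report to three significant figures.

CL = 0.856 L/hr

CL = Dose_iv / AUC_0→∞
   = 250 / 292 = 0.856164 L/hr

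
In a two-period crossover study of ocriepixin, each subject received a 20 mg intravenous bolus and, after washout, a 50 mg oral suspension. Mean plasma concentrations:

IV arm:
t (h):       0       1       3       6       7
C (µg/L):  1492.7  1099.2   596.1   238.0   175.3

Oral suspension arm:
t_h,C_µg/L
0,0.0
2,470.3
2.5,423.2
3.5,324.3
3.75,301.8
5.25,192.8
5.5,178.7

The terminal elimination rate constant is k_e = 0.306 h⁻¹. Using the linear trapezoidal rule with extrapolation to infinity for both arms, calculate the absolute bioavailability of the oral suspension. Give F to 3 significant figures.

F = 0.171

Trapezoidal AUC_0→7 (IV):
  [0→1]: (1492.7+1099.2)/2 × 1 = 1295.95
  [1→3]: (1099.2+596.1)/2 × 2 = 1695.3
  [3→6]: (596.1+238.0)/2 × 3 = 1251.15
  [6→7]: (238.0+175.3)/2 × 1 = 206.65
  Sum = 4449.05 µg/L·h
IV tail: 175.3/0.306 = 572.876; AUC_iv,0→∞ = 4449.05 + 572.876 = 5021.926 µg/L·h
Trapezoidal AUC_0→5.5 (oral suspension):
  [0→2]: (0.0+470.3)/2 × 2 = 470.3
  [2→2.5]: (470.3+423.2)/2 × 0.5 = 223.375
  [2.5→3.5]: (423.2+324.3)/2 × 1 = 373.75
  [3.5→3.75]: (324.3+301.8)/2 × 0.25 = 78.2625
  [3.75→5.25]: (301.8+192.8)/2 × 1.5 = 370.95
  [5.25→5.5]: (192.8+178.7)/2 × 0.25 = 46.4375
  Sum = 1563.075 µg/L·h
oral suspension tail: 178.7/0.306 = 583.987; AUC_ev,0→∞ = 1563.075 + 583.987 = 2147.062 µg/L·h
F = (AUC_ev/D_ev)/(AUC_iv/D_iv) = (2147.062/50)/(5021.926/20) = 42.94124/251.0963 = 0.1710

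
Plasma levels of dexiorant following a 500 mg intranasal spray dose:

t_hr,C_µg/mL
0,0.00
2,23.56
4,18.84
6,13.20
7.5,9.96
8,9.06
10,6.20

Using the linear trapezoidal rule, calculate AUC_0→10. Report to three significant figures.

Trapezoidal AUC_0→10:
  [0→2]: (0.00+23.56)/2 × 2 = 23.56
  [2→4]: (23.56+18.84)/2 × 2 = 42.4
  [4→6]: (18.84+13.20)/2 × 2 = 32.04
  [6→7.5]: (13.20+9.96)/2 × 1.5 = 17.37
  [7.5→8]: (9.96+9.06)/2 × 0.5 = 4.755
  [8→10]: (9.06+6.20)/2 × 2 = 15.26
  Sum = 135.385 µg/mL·hr

AUC = 135 µg/mL·hr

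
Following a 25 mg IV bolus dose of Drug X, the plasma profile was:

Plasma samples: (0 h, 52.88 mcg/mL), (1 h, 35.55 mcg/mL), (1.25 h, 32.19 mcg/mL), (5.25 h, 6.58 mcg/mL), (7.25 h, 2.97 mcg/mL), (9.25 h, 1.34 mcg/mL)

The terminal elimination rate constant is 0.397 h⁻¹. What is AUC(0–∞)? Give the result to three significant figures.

Trapezoidal AUC_0→9.25:
  [0→1]: (52.88+35.55)/2 × 1 = 44.215
  [1→1.25]: (35.55+32.19)/2 × 0.25 = 8.4675
  [1.25→5.25]: (32.19+6.58)/2 × 4 = 77.54
  [5.25→7.25]: (6.58+2.97)/2 × 2 = 9.55
  [7.25→9.25]: (2.97+1.34)/2 × 2 = 4.31
  Sum = 144.0825 mcg/mL·h
Extrapolated tail: C_last / k_e = 1.34 / 0.397 = 3.375
AUC_0→∞ = 144.0825 + 3.375 = 147.4575 mcg/mL·h

AUC = 147 mcg/mL·h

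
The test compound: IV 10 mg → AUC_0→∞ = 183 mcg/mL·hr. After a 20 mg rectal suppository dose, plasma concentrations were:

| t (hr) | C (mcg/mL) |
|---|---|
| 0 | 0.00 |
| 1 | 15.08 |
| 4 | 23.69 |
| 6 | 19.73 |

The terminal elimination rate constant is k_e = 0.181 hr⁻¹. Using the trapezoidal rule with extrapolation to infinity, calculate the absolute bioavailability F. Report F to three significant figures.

Trapezoidal AUC_0→6 (rectal suppository):
  [0→1]: (0.00+15.08)/2 × 1 = 7.54
  [1→4]: (15.08+23.69)/2 × 3 = 58.155
  [4→6]: (23.69+19.73)/2 × 2 = 43.42
  Sum = 109.115 mcg/mL·hr
Tail: C_last/k_e = 19.73/0.181 = 109.006
AUC_0→∞ (rectal suppository) = 109.115 + 109.006 = 218.121 mcg/mL·hr
F = (AUC_ev/D_ev)/(AUC_iv/D_iv) = (218.121/20)/(183/10) = 10.90605/18.3 = 0.5960

F = 0.596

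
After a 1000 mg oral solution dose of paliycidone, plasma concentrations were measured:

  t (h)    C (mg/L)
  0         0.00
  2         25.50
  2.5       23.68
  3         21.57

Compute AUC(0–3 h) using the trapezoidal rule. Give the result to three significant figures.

AUC = 49.1 mg/L·h

Trapezoidal AUC_0→3:
  [0→2]: (0.00+25.50)/2 × 2 = 25.5
  [2→2.5]: (25.50+23.68)/2 × 0.5 = 12.295
  [2.5→3]: (23.68+21.57)/2 × 0.5 = 11.3125
  Sum = 49.1075 mg/L·h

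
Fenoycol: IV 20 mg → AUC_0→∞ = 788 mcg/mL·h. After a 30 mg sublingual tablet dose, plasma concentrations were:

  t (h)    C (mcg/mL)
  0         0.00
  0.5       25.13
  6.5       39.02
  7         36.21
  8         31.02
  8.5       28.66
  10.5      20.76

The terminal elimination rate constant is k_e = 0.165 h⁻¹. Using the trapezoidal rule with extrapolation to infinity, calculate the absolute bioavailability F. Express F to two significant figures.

Trapezoidal AUC_0→10.5 (sublingual tablet):
  [0→0.5]: (0.00+25.13)/2 × 0.5 = 6.2825
  [0.5→6.5]: (25.13+39.02)/2 × 6 = 192.45
  [6.5→7]: (39.02+36.21)/2 × 0.5 = 18.8075
  [7→8]: (36.21+31.02)/2 × 1 = 33.615
  [8→8.5]: (31.02+28.66)/2 × 0.5 = 14.92
  [8.5→10.5]: (28.66+20.76)/2 × 2 = 49.42
  Sum = 315.495 mcg/mL·h
Tail: C_last/k_e = 20.76/0.165 = 125.818
AUC_0→∞ (sublingual tablet) = 315.495 + 125.818 = 441.313 mcg/mL·h
F = (AUC_ev/D_ev)/(AUC_iv/D_iv) = (441.313/30)/(788/20) = 14.7104/39.4 = 0.3734

F = 0.37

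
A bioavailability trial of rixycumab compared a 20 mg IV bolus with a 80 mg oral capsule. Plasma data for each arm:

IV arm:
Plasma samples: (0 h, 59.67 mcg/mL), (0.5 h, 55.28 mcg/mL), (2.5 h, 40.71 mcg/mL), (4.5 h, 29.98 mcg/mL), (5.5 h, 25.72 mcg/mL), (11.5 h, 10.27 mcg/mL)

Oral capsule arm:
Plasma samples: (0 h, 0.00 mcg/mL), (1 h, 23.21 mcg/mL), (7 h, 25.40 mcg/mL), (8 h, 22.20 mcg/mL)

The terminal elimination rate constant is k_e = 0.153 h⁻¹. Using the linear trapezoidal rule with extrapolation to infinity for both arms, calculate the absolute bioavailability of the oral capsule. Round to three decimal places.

F = 0.205

Trapezoidal AUC_0→11.5 (IV):
  [0→0.5]: (59.67+55.28)/2 × 0.5 = 28.7375
  [0.5→2.5]: (55.28+40.71)/2 × 2 = 95.99
  [2.5→4.5]: (40.71+29.98)/2 × 2 = 70.69
  [4.5→5.5]: (29.98+25.72)/2 × 1 = 27.85
  [5.5→11.5]: (25.72+10.27)/2 × 6 = 107.97
  Sum = 331.2375 mcg/mL·h
IV tail: 10.27/0.153 = 67.124; AUC_iv,0→∞ = 331.2375 + 67.124 = 398.3615 mcg/mL·h
Trapezoidal AUC_0→8 (oral capsule):
  [0→1]: (0.00+23.21)/2 × 1 = 11.605
  [1→7]: (23.21+25.40)/2 × 6 = 145.83
  [7→8]: (25.40+22.20)/2 × 1 = 23.8
  Sum = 181.235 mcg/mL·h
oral capsule tail: 22.20/0.153 = 145.098; AUC_ev,0→∞ = 181.235 + 145.098 = 326.333 mcg/mL·h
F = (AUC_ev/D_ev)/(AUC_iv/D_iv) = (326.333/80)/(398.3615/20) = 4.0791625/19.918075 = 0.2048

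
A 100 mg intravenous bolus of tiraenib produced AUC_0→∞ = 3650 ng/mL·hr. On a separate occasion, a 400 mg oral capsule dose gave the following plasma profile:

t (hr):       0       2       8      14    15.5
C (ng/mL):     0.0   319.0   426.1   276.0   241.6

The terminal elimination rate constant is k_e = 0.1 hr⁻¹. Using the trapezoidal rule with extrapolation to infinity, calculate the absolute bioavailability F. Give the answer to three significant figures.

F = 0.511

Trapezoidal AUC_0→15.5 (oral capsule):
  [0→2]: (0.0+319.0)/2 × 2 = 319.0
  [2→8]: (319.0+426.1)/2 × 6 = 2235.3
  [8→14]: (426.1+276.0)/2 × 6 = 2106.3
  [14→15.5]: (276.0+241.6)/2 × 1.5 = 388.2
  Sum = 5048.8 ng/mL·hr
Tail: C_last/k_e = 241.6/0.1 = 2416.000
AUC_0→∞ (oral capsule) = 5048.8 + 2416.000 = 7464.8 ng/mL·hr
F = (AUC_ev/D_ev)/(AUC_iv/D_iv) = (7464.8/400)/(3650/100) = 18.662/36.5 = 0.5113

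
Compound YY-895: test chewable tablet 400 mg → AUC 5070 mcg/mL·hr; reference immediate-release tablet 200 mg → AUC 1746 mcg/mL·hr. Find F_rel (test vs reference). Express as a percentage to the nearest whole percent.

F_rel = (AUC_test/D_test) / (AUC_ref/D_ref)
      = (5070/400) / (1746/200)
      = 12.675 / 8.73 = 1.4519 = 145.19%

F_rel = 145%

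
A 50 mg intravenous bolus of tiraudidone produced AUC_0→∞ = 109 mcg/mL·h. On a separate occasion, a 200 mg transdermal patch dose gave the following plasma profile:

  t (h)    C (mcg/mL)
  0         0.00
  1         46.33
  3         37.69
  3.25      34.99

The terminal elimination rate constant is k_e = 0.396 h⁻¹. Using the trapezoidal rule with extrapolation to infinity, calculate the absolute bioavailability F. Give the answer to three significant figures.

Trapezoidal AUC_0→3.25 (transdermal patch):
  [0→1]: (0.00+46.33)/2 × 1 = 23.165
  [1→3]: (46.33+37.69)/2 × 2 = 84.02
  [3→3.25]: (37.69+34.99)/2 × 0.25 = 9.085
  Sum = 116.27 mcg/mL·h
Tail: C_last/k_e = 34.99/0.396 = 88.359
AUC_0→∞ (transdermal patch) = 116.27 + 88.359 = 204.629 mcg/mL·h
F = (AUC_ev/D_ev)/(AUC_iv/D_iv) = (204.629/200)/(109/50) = 1.023145/2.18 = 0.4693

F = 0.469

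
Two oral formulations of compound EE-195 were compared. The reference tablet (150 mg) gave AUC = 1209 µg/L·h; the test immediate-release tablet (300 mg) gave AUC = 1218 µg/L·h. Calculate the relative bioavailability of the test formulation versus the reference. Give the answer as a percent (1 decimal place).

F_rel = (AUC_test/D_test) / (AUC_ref/D_ref)
      = (1218/300) / (1209/150)
      = 4.06 / 8.06 = 0.5037 = 50.37%

F_rel = 50.4%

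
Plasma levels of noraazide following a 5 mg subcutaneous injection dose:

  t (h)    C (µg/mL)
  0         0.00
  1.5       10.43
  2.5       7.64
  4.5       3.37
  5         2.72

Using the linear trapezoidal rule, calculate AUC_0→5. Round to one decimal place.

AUC = 29.4 µg/mL·h

Trapezoidal AUC_0→5:
  [0→1.5]: (0.00+10.43)/2 × 1.5 = 7.8225
  [1.5→2.5]: (10.43+7.64)/2 × 1 = 9.035
  [2.5→4.5]: (7.64+3.37)/2 × 2 = 11.01
  [4.5→5]: (3.37+2.72)/2 × 0.5 = 1.5225
  Sum = 29.39 µg/mL·h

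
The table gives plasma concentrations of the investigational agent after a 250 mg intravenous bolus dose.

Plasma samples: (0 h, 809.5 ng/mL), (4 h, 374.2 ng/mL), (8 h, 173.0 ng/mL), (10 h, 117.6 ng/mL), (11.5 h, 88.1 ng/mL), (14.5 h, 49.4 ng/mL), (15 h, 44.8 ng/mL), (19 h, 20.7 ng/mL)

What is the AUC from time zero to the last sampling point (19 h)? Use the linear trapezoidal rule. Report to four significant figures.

Trapezoidal AUC_0→19:
  [0→4]: (809.5+374.2)/2 × 4 = 2367.4
  [4→8]: (374.2+173.0)/2 × 4 = 1094.4
  [8→10]: (173.0+117.6)/2 × 2 = 290.6
  [10→11.5]: (117.6+88.1)/2 × 1.5 = 154.275
  [11.5→14.5]: (88.1+49.4)/2 × 3 = 206.25
  [14.5→15]: (49.4+44.8)/2 × 0.5 = 23.55
  [15→19]: (44.8+20.7)/2 × 4 = 131.0
  Sum = 4267.475 ng/mL·h

AUC = 4267 ng/mL·h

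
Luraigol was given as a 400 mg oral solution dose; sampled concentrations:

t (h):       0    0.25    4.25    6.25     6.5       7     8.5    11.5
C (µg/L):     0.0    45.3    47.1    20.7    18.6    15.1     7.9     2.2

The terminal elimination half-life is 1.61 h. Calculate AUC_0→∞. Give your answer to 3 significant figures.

Trapezoidal AUC_0→11.5:
  [0→0.25]: (0.0+45.3)/2 × 0.25 = 5.6625
  [0.25→4.25]: (45.3+47.1)/2 × 4 = 184.8
  [4.25→6.25]: (47.1+20.7)/2 × 2 = 67.8
  [6.25→6.5]: (20.7+18.6)/2 × 0.25 = 4.9125
  [6.5→7]: (18.6+15.1)/2 × 0.5 = 8.425
  [7→8.5]: (15.1+7.9)/2 × 1.5 = 17.25
  [8.5→11.5]: (7.9+2.2)/2 × 3 = 15.15
  Sum = 304.0 µg/L·h
k_e = ln2 / t½ = 0.693147 / 1.61 = 0.4305 h^-1
Extrapolated tail: C_last / k_e = 2.2 / 0.4305 = 5.110
AUC_0→∞ = 304.0 + 5.110 = 309.11 µg/L·h

AUC = 309 µg/L·h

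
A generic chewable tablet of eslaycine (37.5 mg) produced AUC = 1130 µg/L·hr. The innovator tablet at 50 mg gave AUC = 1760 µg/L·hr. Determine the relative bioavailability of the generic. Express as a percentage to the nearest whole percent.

F_rel = 86%

F_rel = (AUC_test/D_test) / (AUC_ref/D_ref)
      = (1130/37.5) / (1760/50)
      = 30.1333 / 35.2 = 0.8561 = 85.61%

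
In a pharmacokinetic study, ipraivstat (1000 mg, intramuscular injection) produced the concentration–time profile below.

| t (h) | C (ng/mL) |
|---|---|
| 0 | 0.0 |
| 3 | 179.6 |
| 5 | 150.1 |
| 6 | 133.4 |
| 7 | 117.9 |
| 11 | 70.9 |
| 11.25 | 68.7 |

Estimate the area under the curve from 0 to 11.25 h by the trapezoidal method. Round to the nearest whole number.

AUC = 1262 ng/mL·h

Trapezoidal AUC_0→11.25:
  [0→3]: (0.0+179.6)/2 × 3 = 269.4
  [3→5]: (179.6+150.1)/2 × 2 = 329.7
  [5→6]: (150.1+133.4)/2 × 1 = 141.75
  [6→7]: (133.4+117.9)/2 × 1 = 125.65
  [7→11]: (117.9+70.9)/2 × 4 = 377.6
  [11→11.25]: (70.9+68.7)/2 × 0.25 = 17.45
  Sum = 1261.55 ng/mL·h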